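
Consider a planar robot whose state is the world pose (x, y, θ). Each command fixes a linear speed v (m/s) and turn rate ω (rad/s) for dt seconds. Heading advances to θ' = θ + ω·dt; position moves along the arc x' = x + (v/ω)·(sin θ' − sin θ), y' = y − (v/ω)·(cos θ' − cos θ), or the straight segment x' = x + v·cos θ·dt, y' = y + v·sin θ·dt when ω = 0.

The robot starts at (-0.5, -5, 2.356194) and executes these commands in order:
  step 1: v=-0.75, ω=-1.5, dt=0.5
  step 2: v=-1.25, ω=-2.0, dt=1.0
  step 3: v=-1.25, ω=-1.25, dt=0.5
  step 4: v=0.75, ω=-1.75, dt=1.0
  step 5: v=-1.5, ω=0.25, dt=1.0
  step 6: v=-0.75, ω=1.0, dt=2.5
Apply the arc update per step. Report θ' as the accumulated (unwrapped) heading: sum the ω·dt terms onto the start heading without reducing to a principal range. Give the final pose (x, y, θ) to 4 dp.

(-1.0037, -4.0865, -0.0188)

step 1: θ'=1.6062 (R=0.5000) → pose (-0.3539, -5.3359, 1.6062)
step 2: θ'=-0.3938 (R=0.6250) → pose (-1.2183, -5.9351, -0.3938)
step 3: θ'=-1.0188 (R=1.0000) → pose (-1.6861, -5.5361, -1.0188)
step 4: θ'=-2.7688 (R=-0.4286) → pose (-1.8949, -6.1599, -2.7688)
step 5: θ'=-2.5188 (R=-6.0000) → pose (-0.5804, -5.4456, -2.5188)
step 6: θ'=-0.0188 (R=-0.7500) → pose (-1.0037, -4.0865, -0.0188)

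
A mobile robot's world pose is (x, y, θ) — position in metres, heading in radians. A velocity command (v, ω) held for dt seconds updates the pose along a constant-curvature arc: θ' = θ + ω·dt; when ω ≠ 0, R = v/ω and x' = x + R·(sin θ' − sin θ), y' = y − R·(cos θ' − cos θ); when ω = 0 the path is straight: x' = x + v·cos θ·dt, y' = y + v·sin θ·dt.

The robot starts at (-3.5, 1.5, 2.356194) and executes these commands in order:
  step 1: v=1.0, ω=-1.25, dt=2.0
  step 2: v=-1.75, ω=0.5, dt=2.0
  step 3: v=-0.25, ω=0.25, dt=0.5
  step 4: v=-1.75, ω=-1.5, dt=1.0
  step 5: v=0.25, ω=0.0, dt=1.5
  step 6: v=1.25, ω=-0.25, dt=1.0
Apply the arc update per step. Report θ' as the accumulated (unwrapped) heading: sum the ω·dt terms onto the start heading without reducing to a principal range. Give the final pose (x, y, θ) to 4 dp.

step 1: θ'=-0.1438 (R=-0.8000) → pose (-2.8197, 2.8574, -0.1438)
step 2: θ'=0.8562 (R=-3.5000) → pose (-5.9650, 1.6872, 0.8562)
step 3: θ'=0.9812 (R=-1.0000) → pose (-6.0408, 1.5879, 0.9812)
step 4: θ'=-0.5188 (R=1.1667) → pose (-7.5890, 1.2234, -0.5188)
step 5: θ'=-0.5188 (straight) → pose (-7.2633, 1.0375, -0.5188)
step 6: θ'=-0.7688 (R=-5.0000) → pose (-6.2661, 0.2891, -0.7688)

(-6.2661, 0.2891, -0.7688)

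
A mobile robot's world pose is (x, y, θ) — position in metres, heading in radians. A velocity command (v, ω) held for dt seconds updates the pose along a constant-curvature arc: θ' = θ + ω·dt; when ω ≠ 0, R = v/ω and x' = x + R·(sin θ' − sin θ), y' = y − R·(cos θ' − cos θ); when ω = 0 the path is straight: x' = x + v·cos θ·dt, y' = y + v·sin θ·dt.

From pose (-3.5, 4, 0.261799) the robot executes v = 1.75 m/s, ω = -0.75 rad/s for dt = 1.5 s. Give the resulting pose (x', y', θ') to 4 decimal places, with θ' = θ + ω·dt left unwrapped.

θ' = 0.2618 + -0.75·1.5 = -0.8632
R = v/ω = 1.75/-0.75 = -2.3333
x' = -3.5 + -2.3333·(sin -0.8632 − sin 0.2618) = -1.1229
y' = 4 − -2.3333·(cos -0.8632 − cos 0.2618) = 3.2629

(-1.1229, 3.2629, -0.8632)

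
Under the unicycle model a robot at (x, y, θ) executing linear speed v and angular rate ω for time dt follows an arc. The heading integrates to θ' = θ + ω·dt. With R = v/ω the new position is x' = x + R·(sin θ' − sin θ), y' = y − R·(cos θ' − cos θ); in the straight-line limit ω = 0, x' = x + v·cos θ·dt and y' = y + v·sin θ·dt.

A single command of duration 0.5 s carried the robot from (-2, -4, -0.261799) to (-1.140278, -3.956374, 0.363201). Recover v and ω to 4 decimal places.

Δθ = 0.363201 − -0.261799 = 0.625000
ω = Δθ/dt = 0.625000/0.5 = 1.2500
R = Δx/(sin θ' − sin θ) = 1.4000
v = R·ω = 1.4000·1.2500 = 1.7500

v = 1.7500, ω = 1.2500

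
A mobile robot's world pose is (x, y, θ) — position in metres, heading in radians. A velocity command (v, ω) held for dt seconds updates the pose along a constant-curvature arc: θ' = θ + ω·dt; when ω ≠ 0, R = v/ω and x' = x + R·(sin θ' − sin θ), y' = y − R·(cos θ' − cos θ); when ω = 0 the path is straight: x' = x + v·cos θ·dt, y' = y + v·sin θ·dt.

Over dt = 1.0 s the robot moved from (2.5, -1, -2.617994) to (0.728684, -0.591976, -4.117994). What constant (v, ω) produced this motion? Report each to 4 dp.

Δθ = -4.117994 − -2.617994 = -1.500000
ω = Δθ/dt = -1.500000/1.0 = -1.5000
R = Δx/(sin θ' − sin θ) = -1.3333
v = R·ω = -1.3333·-1.5000 = 2.0000

v = 2.0000, ω = -1.5000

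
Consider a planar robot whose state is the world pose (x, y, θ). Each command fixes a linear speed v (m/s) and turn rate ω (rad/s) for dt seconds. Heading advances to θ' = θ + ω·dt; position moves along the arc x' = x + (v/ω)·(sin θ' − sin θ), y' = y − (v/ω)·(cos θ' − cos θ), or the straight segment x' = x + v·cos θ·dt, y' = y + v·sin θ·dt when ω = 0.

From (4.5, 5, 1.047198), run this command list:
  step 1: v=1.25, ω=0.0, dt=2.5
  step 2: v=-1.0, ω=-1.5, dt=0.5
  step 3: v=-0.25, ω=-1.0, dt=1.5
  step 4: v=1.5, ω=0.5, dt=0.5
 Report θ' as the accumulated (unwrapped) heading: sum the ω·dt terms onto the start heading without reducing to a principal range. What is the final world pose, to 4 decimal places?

(5.7279, 6.8924, -0.9528)

step 1: θ'=1.0472 (straight) → pose (6.0625, 7.7063, 1.0472)
step 2: θ'=0.2972 (R=0.6667) → pose (5.6804, 7.4022, 0.2972)
step 3: θ'=-1.2028 (R=0.2500) → pose (5.3739, 7.5513, -1.2028)
step 4: θ'=-0.9528 (R=3.0000) → pose (5.7279, 6.8924, -0.9528)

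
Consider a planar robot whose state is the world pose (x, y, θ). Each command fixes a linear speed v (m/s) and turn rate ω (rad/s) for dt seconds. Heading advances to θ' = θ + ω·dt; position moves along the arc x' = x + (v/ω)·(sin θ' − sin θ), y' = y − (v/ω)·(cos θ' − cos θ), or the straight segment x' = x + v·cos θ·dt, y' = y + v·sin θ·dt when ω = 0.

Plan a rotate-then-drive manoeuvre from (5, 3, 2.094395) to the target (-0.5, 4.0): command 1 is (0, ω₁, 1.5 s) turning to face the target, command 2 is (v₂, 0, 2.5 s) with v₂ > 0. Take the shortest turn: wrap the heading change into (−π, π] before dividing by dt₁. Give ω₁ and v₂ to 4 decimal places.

ω₁ = 0.5782, v₂ = 2.2361

heading to target = atan2(4−3, -0.5−5) = 2.9617
Δθ = wrap(2.9617 − 2.0944) = 0.8673; ω₁ = Δθ/dt₁ = 0.5782
distance = √((-0.5−5)² + (4−3)²) = 5.5902; v₂ = distance/dt₂ = 2.2361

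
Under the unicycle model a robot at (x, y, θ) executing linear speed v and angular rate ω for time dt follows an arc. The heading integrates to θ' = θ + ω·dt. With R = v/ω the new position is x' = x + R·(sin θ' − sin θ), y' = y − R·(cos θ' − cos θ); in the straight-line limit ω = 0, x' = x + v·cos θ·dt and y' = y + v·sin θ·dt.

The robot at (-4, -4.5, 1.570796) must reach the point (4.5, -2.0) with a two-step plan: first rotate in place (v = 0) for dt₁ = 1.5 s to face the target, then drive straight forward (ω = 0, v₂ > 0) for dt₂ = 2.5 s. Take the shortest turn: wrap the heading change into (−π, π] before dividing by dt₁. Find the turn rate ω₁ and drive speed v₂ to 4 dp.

ω₁ = -0.8565, v₂ = 3.5440

heading to target = atan2(-2−-4.5, 4.5−-4) = 0.2861
Δθ = wrap(0.2861 − 1.5708) = -1.2847; ω₁ = Δθ/dt₁ = -0.8565
distance = √((4.5−-4)² + (-2−-4.5)²) = 8.8600; v₂ = distance/dt₂ = 3.5440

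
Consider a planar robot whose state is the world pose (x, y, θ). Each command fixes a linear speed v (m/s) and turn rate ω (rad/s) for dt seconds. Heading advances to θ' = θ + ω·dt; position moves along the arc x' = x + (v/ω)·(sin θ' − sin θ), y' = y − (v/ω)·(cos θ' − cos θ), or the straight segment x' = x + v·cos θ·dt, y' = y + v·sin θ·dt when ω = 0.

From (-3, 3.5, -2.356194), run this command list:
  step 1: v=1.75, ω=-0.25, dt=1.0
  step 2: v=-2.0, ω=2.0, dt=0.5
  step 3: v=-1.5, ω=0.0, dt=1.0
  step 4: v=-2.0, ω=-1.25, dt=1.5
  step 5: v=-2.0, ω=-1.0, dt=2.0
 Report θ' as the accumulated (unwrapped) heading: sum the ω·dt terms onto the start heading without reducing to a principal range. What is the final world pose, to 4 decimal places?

(-0.9329, 2.9287, -5.4812)

step 1: θ'=-2.6062 (R=-7.0000) → pose (-4.3785, 2.4293, -2.6062)
step 2: θ'=-1.6062 (R=-1.0000) → pose (-3.8893, 3.2540, -1.6062)
step 3: θ'=-1.6062 (straight) → pose (-3.8362, 4.7530, -1.6062)
step 4: θ'=-3.4812 (R=1.6000) → pose (-1.7042, 6.2050, -3.4812)
step 5: θ'=-5.4812 (R=2.0000) → pose (-0.9329, 2.9287, -5.4812)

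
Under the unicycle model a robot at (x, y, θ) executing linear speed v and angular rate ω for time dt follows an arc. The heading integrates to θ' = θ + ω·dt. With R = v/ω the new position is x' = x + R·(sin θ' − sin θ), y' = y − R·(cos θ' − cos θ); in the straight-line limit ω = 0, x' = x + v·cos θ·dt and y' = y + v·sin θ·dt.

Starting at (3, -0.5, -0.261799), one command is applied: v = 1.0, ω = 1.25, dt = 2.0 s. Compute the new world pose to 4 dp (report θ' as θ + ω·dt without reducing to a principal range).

(3.8354, 0.7679, 2.2382)

θ' = -0.2618 + 1.25·2.0 = 2.2382
R = v/ω = 1.0/1.25 = 0.8000
x' = 3 + 0.8000·(sin 2.2382 − sin -0.2618) = 3.8354
y' = -0.5 − 0.8000·(cos 2.2382 − cos -0.2618) = 0.7679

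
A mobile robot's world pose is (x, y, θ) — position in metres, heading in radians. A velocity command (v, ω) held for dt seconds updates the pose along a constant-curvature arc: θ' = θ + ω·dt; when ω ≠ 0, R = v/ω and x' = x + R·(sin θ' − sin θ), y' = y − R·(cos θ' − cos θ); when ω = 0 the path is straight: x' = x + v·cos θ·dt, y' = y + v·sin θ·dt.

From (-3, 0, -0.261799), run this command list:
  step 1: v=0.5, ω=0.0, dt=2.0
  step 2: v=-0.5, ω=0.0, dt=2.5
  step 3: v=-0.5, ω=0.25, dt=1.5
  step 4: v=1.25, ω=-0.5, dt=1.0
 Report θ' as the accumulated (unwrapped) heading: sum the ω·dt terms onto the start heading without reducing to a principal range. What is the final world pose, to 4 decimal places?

(-2.7596, -0.0486, -0.3868)

step 1: θ'=-0.2618 (straight) → pose (-2.0341, -0.2588, -0.2618)
step 2: θ'=-0.2618 (straight) → pose (-3.2415, 0.0647, -0.2618)
step 3: θ'=0.1132 (R=-2.0000) → pose (-3.9850, 0.1201, 0.1132)
step 4: θ'=-0.3868 (R=-2.5000) → pose (-2.7596, -0.0486, -0.3868)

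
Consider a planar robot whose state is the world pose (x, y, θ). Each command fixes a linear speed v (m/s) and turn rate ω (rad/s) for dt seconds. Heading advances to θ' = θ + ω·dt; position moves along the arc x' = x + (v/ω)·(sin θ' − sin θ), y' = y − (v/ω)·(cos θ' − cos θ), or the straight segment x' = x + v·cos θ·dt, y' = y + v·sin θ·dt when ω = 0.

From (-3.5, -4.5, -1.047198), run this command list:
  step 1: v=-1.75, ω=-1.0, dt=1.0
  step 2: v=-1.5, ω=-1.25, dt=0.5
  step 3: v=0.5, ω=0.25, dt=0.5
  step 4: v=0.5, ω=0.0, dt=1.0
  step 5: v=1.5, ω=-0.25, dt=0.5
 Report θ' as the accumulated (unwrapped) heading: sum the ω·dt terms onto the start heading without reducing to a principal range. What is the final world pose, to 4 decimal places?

(-4.2916, -3.0894, -2.6722)

step 1: θ'=-2.0472 (R=1.7500) → pose (-3.5396, -2.8225, -2.0472)
step 2: θ'=-2.6722 (R=1.2000) → pose (-3.0160, -2.3026, -2.6722)
step 3: θ'=-2.5472 (R=2.0000) → pose (-3.2314, -2.4293, -2.5472)
step 4: θ'=-2.5472 (straight) → pose (-3.6456, -2.7093, -2.5472)
step 5: θ'=-2.6722 (R=-6.0000) → pose (-4.2916, -3.0894, -2.6722)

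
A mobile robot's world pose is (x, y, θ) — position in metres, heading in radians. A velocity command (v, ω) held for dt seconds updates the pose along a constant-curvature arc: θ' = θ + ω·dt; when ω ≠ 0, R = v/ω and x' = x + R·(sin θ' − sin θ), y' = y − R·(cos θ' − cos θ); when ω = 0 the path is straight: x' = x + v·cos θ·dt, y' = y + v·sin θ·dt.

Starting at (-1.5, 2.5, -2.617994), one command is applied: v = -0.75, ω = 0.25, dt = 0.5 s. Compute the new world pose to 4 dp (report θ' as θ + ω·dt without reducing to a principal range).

(-1.1878, 2.7073, -2.4930)

θ' = -2.6180 + 0.25·0.5 = -2.4930
R = v/ω = -0.75/0.25 = -3.0000
x' = -1.5 + -3.0000·(sin -2.4930 − sin -2.6180) = -1.1878
y' = 2.5 − -3.0000·(cos -2.4930 − cos -2.6180) = 2.7073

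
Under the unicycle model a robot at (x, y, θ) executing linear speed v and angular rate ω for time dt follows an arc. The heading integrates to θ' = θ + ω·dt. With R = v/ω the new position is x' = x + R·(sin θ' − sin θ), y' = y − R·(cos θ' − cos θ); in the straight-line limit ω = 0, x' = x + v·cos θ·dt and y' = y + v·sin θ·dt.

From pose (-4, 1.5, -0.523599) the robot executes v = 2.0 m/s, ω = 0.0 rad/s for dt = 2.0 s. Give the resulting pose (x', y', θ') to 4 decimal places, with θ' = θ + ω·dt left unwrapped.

θ' = -0.5236 + 0.0·2.0 = -0.5236
ω = 0 → straight: x' = -4 + 2.0·cos(-0.5236)·2.0 = -0.5359
y' = 1.5 + 2.0·sin(-0.5236)·2.0 = -0.5000

(-0.5359, -0.5000, -0.5236)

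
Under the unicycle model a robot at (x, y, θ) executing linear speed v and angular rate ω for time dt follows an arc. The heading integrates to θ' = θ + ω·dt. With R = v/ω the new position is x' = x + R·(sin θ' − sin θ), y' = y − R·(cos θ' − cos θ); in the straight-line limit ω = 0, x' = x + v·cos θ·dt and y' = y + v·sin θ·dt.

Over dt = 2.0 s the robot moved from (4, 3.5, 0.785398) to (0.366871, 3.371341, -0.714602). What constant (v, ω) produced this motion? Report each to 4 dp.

v = -2.0000, ω = -0.7500

Δθ = -0.714602 − 0.785398 = -1.500000
ω = Δθ/dt = -1.500000/2.0 = -0.7500
R = Δx/(sin θ' − sin θ) = 2.6667
v = R·ω = 2.6667·-0.7500 = -2.0000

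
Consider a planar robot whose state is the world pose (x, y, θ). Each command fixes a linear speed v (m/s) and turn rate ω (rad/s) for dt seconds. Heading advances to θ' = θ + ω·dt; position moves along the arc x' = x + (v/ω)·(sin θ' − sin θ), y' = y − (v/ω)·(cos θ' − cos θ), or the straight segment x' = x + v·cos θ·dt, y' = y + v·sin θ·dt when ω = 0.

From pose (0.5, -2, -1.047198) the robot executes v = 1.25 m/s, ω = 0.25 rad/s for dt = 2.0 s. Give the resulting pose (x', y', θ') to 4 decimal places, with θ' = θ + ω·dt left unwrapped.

θ' = -1.0472 + 0.25·2.0 = -0.5472
R = v/ω = 1.25/0.25 = 5.0000
x' = 0.5 + 5.0000·(sin -0.5472 − sin -1.0472) = 2.2286
y' = -2 − 5.0000·(cos -0.5472 − cos -1.0472) = -3.7699

(2.2286, -3.7699, -0.5472)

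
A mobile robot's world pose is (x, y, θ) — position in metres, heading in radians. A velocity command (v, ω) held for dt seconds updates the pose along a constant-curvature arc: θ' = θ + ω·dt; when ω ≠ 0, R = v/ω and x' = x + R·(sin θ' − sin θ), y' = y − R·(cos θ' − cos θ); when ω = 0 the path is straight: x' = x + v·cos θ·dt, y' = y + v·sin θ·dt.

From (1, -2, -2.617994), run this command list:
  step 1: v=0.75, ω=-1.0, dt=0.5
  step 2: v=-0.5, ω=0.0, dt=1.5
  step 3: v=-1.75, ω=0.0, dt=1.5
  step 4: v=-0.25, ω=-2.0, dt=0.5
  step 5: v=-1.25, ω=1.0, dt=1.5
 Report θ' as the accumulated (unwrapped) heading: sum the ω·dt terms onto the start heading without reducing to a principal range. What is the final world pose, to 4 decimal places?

(5.7839, -2.4581, -2.6180)

step 1: θ'=-3.1180 (R=-0.7500) → pose (0.6427, -2.1003, -3.1180)
step 2: θ'=-3.1180 (straight) → pose (1.3925, -2.0826, -3.1180)
step 3: θ'=-3.1180 (straight) → pose (4.0168, -2.0206, -3.1180)
step 4: θ'=-4.1180 (R=0.1250) → pose (4.1233, -2.0756, -4.1180)
step 5: θ'=-2.6180 (R=-1.2500) → pose (5.7839, -2.4581, -2.6180)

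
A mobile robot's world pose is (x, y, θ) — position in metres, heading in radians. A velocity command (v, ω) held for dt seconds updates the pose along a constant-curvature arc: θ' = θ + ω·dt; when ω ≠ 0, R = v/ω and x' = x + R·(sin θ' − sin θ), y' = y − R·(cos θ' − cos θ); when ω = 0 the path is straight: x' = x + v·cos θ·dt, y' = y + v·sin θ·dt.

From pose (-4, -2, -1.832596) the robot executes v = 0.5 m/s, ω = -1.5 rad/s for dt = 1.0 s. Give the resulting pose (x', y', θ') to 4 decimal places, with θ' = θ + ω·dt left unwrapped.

θ' = -1.8326 + -1.5·1.0 = -3.3326
R = v/ω = 0.5/-1.5 = -0.3333
x' = -4 + -0.3333·(sin -3.3326 − sin -1.8326) = -4.3853
y' = -2 − -0.3333·(cos -3.3326 − cos -1.8326) = -2.2410

(-4.3853, -2.2410, -3.3326)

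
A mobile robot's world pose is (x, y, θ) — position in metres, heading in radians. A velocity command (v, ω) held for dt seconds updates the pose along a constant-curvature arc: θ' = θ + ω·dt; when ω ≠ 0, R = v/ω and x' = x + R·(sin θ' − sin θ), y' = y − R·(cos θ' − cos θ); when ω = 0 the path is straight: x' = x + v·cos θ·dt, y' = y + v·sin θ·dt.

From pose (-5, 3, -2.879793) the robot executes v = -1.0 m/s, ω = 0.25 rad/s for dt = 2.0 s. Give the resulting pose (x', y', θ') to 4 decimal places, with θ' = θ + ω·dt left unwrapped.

θ' = -2.8798 + 0.25·2.0 = -2.3798
R = v/ω = -1.0/0.25 = -4.0000
x' = -5 + -4.0000·(sin -2.3798 − sin -2.8798) = -3.2744
y' = 3 − -4.0000·(cos -2.3798 − cos -2.8798) = 3.9693

(-3.2744, 3.9693, -2.3798)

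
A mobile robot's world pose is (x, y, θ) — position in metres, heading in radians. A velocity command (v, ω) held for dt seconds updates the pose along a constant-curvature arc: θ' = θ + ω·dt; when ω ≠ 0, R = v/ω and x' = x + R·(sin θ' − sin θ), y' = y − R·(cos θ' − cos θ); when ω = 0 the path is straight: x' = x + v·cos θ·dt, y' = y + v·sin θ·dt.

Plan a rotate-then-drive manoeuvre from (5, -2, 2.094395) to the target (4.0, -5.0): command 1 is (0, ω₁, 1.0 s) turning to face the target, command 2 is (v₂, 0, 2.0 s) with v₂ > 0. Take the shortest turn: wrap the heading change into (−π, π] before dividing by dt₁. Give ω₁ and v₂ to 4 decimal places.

ω₁ = 2.2962, v₂ = 1.5811

heading to target = atan2(-5−-2, 4−5) = -1.8925
Δθ = wrap(-1.8925 − 2.0944) = 2.2962; ω₁ = Δθ/dt₁ = 2.2962
distance = √((4−5)² + (-5−-2)²) = 3.1623; v₂ = distance/dt₂ = 1.5811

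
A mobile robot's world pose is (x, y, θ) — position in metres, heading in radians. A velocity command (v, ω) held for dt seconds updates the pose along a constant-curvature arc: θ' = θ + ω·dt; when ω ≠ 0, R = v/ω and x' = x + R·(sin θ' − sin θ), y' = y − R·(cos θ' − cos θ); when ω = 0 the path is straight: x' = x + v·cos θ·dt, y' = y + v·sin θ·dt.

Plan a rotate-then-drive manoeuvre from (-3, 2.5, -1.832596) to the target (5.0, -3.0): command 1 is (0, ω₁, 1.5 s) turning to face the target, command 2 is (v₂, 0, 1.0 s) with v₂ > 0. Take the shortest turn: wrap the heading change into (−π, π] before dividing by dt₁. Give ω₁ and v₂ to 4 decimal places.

heading to target = atan2(-3−2.5, 5−-3) = -0.6023
Δθ = wrap(-0.6023 − -1.8326) = 1.2303; ω₁ = Δθ/dt₁ = 0.8202
distance = √((5−-3)² + (-3−2.5)²) = 9.7082; v₂ = distance/dt₂ = 9.7082

ω₁ = 0.8202, v₂ = 9.7082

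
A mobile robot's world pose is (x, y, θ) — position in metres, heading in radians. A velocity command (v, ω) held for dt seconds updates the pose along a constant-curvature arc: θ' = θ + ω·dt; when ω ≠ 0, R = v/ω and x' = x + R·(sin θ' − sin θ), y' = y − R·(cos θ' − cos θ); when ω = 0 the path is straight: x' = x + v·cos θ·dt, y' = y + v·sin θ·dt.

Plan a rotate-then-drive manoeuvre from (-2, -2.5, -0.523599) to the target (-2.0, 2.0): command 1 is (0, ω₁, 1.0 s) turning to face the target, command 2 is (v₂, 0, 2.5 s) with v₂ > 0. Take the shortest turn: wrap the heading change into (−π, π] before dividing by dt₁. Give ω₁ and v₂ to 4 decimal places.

ω₁ = 2.0944, v₂ = 1.8000

heading to target = atan2(2−-2.5, -2−-2) = 1.5708
Δθ = wrap(1.5708 − -0.5236) = 2.0944; ω₁ = Δθ/dt₁ = 2.0944
distance = √((-2−-2)² + (2−-2.5)²) = 4.5000; v₂ = distance/dt₂ = 1.8000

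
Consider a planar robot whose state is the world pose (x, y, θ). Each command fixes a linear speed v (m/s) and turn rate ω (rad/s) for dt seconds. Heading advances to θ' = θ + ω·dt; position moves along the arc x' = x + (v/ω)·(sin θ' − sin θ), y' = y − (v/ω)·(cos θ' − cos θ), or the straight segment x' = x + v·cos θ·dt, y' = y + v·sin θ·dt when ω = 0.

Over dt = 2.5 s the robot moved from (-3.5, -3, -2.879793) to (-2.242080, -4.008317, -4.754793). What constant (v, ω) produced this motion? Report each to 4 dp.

Δθ = -4.754793 − -2.879793 = -1.875000
ω = Δθ/dt = -1.875000/2.5 = -0.7500
R = Δx/(sin θ' − sin θ) = 1.0000
v = R·ω = 1.0000·-0.7500 = -0.7500

v = -0.7500, ω = -0.7500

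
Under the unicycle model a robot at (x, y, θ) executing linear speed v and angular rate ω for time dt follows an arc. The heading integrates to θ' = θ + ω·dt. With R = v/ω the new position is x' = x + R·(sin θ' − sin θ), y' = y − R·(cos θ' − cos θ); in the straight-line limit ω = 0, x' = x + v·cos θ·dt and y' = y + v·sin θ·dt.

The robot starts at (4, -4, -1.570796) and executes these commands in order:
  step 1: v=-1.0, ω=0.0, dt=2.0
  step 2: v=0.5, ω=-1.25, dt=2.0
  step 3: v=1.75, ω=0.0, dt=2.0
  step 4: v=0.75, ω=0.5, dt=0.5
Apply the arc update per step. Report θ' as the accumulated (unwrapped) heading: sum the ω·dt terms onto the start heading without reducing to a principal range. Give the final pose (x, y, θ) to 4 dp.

(0.9254, 0.8340, -3.8208)

step 1: θ'=-1.5708 (straight) → pose (4.0000, -2.0000, -1.5708)
step 2: θ'=-4.0708 (R=-0.4000) → pose (3.2795, -2.2394, -4.0708)
step 3: θ'=-4.0708 (straight) → pose (1.1849, 0.5646, -4.0708)
step 4: θ'=-3.8208 (R=1.5000) → pose (0.9254, 0.8340, -3.8208)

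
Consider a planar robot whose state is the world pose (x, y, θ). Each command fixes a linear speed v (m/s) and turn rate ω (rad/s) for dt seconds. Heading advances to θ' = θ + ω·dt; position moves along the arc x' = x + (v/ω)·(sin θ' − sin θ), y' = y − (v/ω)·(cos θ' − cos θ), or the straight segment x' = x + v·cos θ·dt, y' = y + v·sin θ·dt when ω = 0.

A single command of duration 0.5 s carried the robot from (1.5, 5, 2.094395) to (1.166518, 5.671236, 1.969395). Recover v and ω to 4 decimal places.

Δθ = 1.969395 − 2.094395 = -0.125000
ω = Δθ/dt = -0.125000/0.5 = -0.2500
R = −Δy/(cos θ' − cos θ) = -6.0000
v = R·ω = -6.0000·-0.2500 = 1.5000

v = 1.5000, ω = -0.2500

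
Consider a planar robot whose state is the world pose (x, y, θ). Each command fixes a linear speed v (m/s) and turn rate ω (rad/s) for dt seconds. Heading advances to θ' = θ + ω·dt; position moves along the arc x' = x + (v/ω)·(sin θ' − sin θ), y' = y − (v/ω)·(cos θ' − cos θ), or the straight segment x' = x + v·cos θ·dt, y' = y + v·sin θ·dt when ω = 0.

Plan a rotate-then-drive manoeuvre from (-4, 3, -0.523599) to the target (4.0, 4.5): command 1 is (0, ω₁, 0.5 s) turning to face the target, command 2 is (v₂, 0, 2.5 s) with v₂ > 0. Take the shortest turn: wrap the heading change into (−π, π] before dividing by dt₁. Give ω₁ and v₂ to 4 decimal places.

ω₁ = 1.4179, v₂ = 3.2558

heading to target = atan2(4.5−3, 4−-4) = 0.1853
Δθ = wrap(0.1853 − -0.5236) = 0.7089; ω₁ = Δθ/dt₁ = 1.4179
distance = √((4−-4)² + (4.5−3)²) = 8.1394; v₂ = distance/dt₂ = 3.2558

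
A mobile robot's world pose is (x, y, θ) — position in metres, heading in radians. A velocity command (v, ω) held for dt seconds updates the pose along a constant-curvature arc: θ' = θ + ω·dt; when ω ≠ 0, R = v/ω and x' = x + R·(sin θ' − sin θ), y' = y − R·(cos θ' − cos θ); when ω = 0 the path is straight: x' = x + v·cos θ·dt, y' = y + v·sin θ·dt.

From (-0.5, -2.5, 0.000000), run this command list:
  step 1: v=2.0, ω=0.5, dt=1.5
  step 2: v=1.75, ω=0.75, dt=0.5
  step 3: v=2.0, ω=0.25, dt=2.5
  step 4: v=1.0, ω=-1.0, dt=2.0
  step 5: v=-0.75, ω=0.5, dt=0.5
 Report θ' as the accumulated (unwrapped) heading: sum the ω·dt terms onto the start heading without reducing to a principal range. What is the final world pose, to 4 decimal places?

(4.2554, 5.3436, 0.0000)

step 1: θ'=0.7500 (R=4.0000) → pose (2.2266, -1.4268, 0.7500)
step 2: θ'=1.1250 (R=2.3333) → pose (2.7414, -0.7256, 1.1250)
step 3: θ'=1.7500 (R=8.0000) → pose (3.3951, 4.1498, 1.7500)
step 4: θ'=-0.2500 (R=-1.0000) → pose (4.6265, 5.2970, -0.2500)
step 5: θ'=0.0000 (R=-1.5000) → pose (4.2554, 5.3436, 0.0000)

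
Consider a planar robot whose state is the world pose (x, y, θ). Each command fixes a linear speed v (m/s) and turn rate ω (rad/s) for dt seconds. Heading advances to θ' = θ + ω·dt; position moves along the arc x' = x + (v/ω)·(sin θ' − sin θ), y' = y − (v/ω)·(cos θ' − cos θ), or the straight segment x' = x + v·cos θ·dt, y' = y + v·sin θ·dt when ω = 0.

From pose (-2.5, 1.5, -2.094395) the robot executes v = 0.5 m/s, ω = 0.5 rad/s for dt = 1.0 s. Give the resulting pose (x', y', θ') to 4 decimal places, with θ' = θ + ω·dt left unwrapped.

(-2.6337, 1.0236, -1.5944)

θ' = -2.0944 + 0.5·1.0 = -1.5944
R = v/ω = 0.5/0.5 = 1.0000
x' = -2.5 + 1.0000·(sin -1.5944 − sin -2.0944) = -2.6337
y' = 1.5 − 1.0000·(cos -1.5944 − cos -2.0944) = 1.0236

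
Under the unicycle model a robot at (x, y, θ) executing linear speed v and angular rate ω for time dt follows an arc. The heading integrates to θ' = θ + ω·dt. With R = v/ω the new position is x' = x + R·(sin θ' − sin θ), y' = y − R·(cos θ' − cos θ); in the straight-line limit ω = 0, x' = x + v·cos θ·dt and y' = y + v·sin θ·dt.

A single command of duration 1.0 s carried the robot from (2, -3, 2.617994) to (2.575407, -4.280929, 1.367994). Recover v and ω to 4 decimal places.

v = -1.5000, ω = -1.2500

Δθ = 1.367994 − 2.617994 = -1.250000
ω = Δθ/dt = -1.250000/1.0 = -1.2500
R = −Δy/(cos θ' − cos θ) = 1.2000
v = R·ω = 1.2000·-1.2500 = -1.5000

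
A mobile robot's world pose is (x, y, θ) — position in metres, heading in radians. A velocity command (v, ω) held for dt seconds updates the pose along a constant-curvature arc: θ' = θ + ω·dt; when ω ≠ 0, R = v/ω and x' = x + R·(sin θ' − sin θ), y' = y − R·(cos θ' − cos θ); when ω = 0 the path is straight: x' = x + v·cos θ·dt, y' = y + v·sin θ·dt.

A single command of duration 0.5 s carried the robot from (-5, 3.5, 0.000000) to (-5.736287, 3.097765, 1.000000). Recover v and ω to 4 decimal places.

v = -1.7500, ω = 2.0000

Δθ = 1.000000 − 0.000000 = 1.000000
ω = Δθ/dt = 1.000000/0.5 = 2.0000
R = Δx/(sin θ' − sin θ) = -0.8750
v = R·ω = -0.8750·2.0000 = -1.7500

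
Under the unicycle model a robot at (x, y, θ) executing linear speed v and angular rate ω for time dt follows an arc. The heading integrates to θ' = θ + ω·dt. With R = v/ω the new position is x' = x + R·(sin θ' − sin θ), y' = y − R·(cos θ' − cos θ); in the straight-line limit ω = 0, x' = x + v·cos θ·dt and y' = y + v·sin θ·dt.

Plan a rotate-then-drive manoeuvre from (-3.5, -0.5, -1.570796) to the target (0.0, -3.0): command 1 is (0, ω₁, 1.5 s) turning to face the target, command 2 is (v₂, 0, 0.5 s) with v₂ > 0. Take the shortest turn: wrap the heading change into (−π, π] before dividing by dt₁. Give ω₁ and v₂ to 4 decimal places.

heading to target = atan2(-3−-0.5, 0−-3.5) = -0.6202
Δθ = wrap(-0.6202 − -1.5708) = 0.9505; ω₁ = Δθ/dt₁ = 0.6337
distance = √((0−-3.5)² + (-3−-0.5)²) = 4.3012; v₂ = distance/dt₂ = 8.6023

ω₁ = 0.6337, v₂ = 8.6023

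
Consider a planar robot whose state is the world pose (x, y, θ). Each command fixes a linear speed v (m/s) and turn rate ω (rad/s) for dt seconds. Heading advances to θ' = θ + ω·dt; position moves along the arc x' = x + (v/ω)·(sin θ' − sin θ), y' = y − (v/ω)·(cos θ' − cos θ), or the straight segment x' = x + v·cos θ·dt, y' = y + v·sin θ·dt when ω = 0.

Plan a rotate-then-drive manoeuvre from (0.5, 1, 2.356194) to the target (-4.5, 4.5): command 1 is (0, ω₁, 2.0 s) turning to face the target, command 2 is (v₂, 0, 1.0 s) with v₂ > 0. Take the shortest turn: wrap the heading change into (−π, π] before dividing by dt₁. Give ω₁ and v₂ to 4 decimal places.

heading to target = atan2(4.5−1, -4.5−0.5) = 2.5309
Δθ = wrap(2.5309 − 2.3562) = 0.1747; ω₁ = Δθ/dt₁ = 0.0873
distance = √((-4.5−0.5)² + (4.5−1)²) = 6.1033; v₂ = distance/dt₂ = 6.1033

ω₁ = 0.0873, v₂ = 6.1033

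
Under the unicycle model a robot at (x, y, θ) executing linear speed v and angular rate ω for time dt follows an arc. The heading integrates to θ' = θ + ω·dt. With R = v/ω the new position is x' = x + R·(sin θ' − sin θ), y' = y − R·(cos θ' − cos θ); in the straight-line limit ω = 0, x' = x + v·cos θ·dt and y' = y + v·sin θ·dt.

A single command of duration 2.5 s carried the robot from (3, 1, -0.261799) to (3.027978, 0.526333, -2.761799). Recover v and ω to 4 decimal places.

Δθ = -2.761799 − -0.261799 = -2.500000
ω = Δθ/dt = -2.500000/2.5 = -1.0000
R = −Δy/(cos θ' − cos θ) = -0.2500
v = R·ω = -0.2500·-1.0000 = 0.2500

v = 0.2500, ω = -1.0000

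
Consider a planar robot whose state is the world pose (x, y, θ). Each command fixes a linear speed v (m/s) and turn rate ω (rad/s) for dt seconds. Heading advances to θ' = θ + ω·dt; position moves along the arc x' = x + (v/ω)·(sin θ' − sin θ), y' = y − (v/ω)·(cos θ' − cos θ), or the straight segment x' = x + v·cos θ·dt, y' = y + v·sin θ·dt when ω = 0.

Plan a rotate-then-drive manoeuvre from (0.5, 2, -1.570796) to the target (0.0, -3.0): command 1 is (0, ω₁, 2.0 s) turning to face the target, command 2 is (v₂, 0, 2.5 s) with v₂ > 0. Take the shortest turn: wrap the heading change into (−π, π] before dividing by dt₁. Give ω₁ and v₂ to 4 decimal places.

heading to target = atan2(-3−2, 0−0.5) = -1.6705
Δθ = wrap(-1.6705 − -1.5708) = -0.0997; ω₁ = Δθ/dt₁ = -0.0498
distance = √((0−0.5)² + (-3−2)²) = 5.0249; v₂ = distance/dt₂ = 2.0100

ω₁ = -0.0498, v₂ = 2.0100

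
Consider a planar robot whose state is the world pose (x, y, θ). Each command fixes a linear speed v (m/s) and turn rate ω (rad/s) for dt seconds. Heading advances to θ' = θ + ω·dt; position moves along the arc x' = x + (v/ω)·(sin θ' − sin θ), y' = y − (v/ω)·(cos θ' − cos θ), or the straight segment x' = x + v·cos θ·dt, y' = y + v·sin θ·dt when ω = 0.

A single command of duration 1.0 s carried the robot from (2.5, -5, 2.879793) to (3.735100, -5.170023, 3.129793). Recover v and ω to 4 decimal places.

Δθ = 3.129793 − 2.879793 = 0.250000
ω = Δθ/dt = 0.250000/1.0 = 0.2500
R = Δx/(sin θ' − sin θ) = -5.0000
v = R·ω = -5.0000·0.2500 = -1.2500

v = -1.2500, ω = 0.2500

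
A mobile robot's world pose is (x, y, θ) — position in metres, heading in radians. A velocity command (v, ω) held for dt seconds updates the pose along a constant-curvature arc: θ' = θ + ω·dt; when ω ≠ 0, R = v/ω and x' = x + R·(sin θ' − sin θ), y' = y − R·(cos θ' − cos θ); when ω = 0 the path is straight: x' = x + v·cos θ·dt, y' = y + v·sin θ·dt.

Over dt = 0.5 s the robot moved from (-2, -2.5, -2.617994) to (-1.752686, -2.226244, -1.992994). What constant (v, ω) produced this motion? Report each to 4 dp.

Δθ = -1.992994 − -2.617994 = 0.625000
ω = Δθ/dt = 0.625000/0.5 = 1.2500
R = −Δy/(cos θ' − cos θ) = -0.6000
v = R·ω = -0.6000·1.2500 = -0.7500

v = -0.7500, ω = 1.2500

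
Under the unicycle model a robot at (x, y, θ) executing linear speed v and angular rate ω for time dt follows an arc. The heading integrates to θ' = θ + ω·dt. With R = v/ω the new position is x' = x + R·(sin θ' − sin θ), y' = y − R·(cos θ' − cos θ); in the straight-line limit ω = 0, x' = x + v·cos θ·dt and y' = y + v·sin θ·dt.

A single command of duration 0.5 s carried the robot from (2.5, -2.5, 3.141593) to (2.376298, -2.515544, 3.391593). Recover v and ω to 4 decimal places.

v = 0.2500, ω = 0.5000

Δθ = 3.391593 − 3.141593 = 0.250000
ω = Δθ/dt = 0.250000/0.5 = 0.5000
R = Δx/(sin θ' − sin θ) = 0.5000
v = R·ω = 0.5000·0.5000 = 0.2500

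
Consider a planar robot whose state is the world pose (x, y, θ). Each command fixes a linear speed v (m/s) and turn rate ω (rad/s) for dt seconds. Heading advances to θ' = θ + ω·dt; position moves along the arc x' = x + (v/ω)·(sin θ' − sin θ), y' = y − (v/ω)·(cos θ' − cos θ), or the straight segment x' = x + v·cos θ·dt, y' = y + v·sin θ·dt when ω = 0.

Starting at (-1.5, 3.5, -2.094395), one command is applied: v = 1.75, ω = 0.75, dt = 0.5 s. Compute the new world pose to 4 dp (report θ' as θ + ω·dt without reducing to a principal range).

θ' = -2.0944 + 0.75·0.5 = -1.7194
R = v/ω = 1.75/0.75 = 2.3333
x' = -1.5 + 2.3333·(sin -1.7194 − sin -2.0944) = -1.7869
y' = 3.5 − 2.3333·(cos -1.7194 − cos -2.0944) = 2.6788

(-1.7869, 2.6788, -1.7194)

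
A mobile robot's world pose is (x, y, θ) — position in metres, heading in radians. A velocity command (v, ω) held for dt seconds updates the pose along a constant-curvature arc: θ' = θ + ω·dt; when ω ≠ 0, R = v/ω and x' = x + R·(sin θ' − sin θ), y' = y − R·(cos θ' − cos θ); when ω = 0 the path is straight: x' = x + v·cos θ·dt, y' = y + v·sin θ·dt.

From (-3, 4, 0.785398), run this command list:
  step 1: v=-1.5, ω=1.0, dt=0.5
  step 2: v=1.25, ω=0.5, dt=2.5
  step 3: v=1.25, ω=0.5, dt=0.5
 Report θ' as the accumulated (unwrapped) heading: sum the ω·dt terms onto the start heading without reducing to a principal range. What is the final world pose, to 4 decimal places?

(-4.9058, 6.4086, 2.7854)

step 1: θ'=1.2854 (R=-1.5000) → pose (-3.3787, 3.3616, 1.2854)
step 2: θ'=2.5354 (R=2.5000) → pose (-4.3532, 6.1201, 2.5354)
step 3: θ'=2.7854 (R=2.5000) → pose (-4.9058, 6.4086, 2.7854)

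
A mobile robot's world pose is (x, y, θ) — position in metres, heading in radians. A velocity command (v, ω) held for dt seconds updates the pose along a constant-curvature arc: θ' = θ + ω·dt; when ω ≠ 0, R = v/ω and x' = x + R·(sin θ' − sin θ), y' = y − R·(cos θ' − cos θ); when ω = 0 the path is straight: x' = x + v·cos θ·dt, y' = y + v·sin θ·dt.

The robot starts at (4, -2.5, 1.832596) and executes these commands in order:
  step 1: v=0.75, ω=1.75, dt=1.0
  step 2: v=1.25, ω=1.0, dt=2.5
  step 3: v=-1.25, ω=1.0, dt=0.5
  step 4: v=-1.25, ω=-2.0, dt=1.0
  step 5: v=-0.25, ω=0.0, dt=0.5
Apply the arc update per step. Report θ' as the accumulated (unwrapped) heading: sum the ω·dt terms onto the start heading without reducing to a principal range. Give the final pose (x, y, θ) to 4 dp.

(2.2819, -3.8072, 4.5826)

step 1: θ'=3.5826 (R=0.4286) → pose (3.4031, -2.2234, 3.5826)
step 2: θ'=6.0826 (R=1.2500) → pose (3.6876, -4.5787, 6.0826)
step 3: θ'=6.5826 (R=-1.2500) → pose (3.0698, -4.6092, 6.5826)
step 4: θ'=4.5826 (R=0.6250) → pose (2.2658, -3.9312, 4.5826)
step 5: θ'=4.5826 (straight) → pose (2.2819, -3.8072, 4.5826)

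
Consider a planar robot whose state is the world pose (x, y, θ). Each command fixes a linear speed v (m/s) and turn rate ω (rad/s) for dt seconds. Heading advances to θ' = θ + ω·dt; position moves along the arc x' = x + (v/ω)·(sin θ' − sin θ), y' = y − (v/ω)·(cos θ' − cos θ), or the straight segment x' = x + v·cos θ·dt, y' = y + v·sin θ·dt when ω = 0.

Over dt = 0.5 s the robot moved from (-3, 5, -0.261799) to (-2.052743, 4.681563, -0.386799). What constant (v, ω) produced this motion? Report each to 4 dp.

v = 2.0000, ω = -0.2500

Δθ = -0.386799 − -0.261799 = -0.125000
ω = Δθ/dt = -0.125000/0.5 = -0.2500
R = Δx/(sin θ' − sin θ) = -8.0000
v = R·ω = -8.0000·-0.2500 = 2.0000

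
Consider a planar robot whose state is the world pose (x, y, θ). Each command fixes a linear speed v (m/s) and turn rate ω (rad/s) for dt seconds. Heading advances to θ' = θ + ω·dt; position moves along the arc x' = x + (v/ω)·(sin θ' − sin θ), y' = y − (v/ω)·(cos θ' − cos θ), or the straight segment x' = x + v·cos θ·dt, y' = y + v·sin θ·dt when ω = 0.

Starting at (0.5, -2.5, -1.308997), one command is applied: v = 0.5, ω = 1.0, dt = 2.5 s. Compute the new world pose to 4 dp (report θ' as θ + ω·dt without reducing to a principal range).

θ' = -1.3090 + 1.0·2.5 = 1.1910
R = v/ω = 0.5/1.0 = 0.5000
x' = 0.5 + 0.5000·(sin 1.1910 − sin -1.3090) = 1.4473
y' = -2.5 − 0.5000·(cos 1.1910 − cos -1.3090) = -2.5560

(1.4473, -2.5560, 1.1910)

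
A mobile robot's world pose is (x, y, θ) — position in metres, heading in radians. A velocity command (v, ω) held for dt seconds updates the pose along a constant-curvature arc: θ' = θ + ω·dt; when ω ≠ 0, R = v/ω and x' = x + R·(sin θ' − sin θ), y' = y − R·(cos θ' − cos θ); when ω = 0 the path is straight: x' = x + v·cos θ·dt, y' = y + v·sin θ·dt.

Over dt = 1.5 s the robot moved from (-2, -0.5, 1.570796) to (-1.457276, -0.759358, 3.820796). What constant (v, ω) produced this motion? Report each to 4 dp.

Δθ = 3.820796 − 1.570796 = 2.250000
ω = Δθ/dt = 2.250000/1.5 = 1.5000
R = Δx/(sin θ' − sin θ) = -0.3333
v = R·ω = -0.3333·1.5000 = -0.5000

v = -0.5000, ω = 1.5000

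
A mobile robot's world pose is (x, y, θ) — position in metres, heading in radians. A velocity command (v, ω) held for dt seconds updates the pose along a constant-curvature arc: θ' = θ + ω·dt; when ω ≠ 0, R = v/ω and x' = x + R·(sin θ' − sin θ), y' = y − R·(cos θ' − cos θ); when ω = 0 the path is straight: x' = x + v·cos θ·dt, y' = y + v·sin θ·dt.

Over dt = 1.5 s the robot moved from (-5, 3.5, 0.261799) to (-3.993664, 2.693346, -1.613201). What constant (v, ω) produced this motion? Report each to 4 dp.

v = 1.0000, ω = -1.2500

Δθ = -1.613201 − 0.261799 = -1.875000
ω = Δθ/dt = -1.875000/1.5 = -1.2500
R = Δx/(sin θ' − sin θ) = -0.8000
v = R·ω = -0.8000·-1.2500 = 1.0000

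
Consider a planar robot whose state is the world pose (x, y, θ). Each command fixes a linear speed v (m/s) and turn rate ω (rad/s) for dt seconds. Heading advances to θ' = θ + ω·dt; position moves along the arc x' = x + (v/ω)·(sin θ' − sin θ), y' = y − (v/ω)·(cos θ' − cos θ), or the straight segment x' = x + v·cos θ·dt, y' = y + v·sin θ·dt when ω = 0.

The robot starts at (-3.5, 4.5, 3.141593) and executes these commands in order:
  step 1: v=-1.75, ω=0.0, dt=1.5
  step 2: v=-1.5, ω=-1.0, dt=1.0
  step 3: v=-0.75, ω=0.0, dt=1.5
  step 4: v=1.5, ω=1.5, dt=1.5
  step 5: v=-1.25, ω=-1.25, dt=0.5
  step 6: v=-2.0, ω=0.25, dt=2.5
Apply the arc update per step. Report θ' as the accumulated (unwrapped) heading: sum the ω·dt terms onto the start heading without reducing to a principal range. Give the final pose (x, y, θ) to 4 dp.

step 1: θ'=3.1416 (straight) → pose (-0.8750, 4.5000, 3.1416)
step 2: θ'=2.1416 (R=1.5000) → pose (0.3872, 3.8105, 2.1416)
step 3: θ'=2.1416 (straight) → pose (0.9950, 2.8638, 2.1416)
step 4: θ'=4.3916 (R=1.0000) → pose (-0.7954, 2.6388, 4.3916)
step 5: θ'=3.7666 (R=1.0000) → pose (-0.4315, 3.1345, 3.7666)
step 6: θ'=4.3916 (R=-8.0000) → pose (2.4796, 7.0996, 4.3916)

(2.4796, 7.0996, 4.3916)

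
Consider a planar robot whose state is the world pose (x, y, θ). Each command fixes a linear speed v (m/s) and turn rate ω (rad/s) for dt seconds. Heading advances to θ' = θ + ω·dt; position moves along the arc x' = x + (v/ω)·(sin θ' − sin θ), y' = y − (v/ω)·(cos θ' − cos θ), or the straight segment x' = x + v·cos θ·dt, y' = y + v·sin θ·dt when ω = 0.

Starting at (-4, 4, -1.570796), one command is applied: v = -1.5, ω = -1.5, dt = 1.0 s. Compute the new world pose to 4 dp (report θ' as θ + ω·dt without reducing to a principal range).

(-3.0707, 4.9975, -3.0708)

θ' = -1.5708 + -1.5·1.0 = -3.0708
R = v/ω = -1.5/-1.5 = 1.0000
x' = -4 + 1.0000·(sin -3.0708 − sin -1.5708) = -3.0707
y' = 4 − 1.0000·(cos -3.0708 − cos -1.5708) = 4.9975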